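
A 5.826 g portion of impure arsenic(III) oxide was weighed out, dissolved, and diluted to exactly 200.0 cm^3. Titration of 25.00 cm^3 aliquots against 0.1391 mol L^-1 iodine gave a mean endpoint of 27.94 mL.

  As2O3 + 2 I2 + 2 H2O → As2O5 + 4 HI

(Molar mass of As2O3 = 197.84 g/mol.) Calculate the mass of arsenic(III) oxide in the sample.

n(I2) per titration = 0.02794 × 0.1391 = 3.886 × 10^-3 mol
From the 1:2 ratio, n(As2O3) in each aliquot = 1/2 × 3.886 × 10^-3 = 1.943 × 10^-3 mol
n(As2O3) in the whole flask = 1.943 × 10^-3 × 200.0/25.00 = 0.01555 mol
mass of As2O3 = 0.01555 × 197.84 = 3.076 g

3.076 g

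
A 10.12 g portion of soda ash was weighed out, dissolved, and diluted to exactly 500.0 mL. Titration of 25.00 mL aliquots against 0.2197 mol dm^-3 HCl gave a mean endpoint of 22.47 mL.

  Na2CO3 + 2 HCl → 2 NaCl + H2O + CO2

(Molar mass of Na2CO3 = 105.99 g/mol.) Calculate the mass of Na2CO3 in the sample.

n(HCl) per titration = 0.02247 × 0.2197 = 4.937 × 10^-3 mol
From the 1:2 ratio, n(Na2CO3) in each aliquot = 1/2 × 4.937 × 10^-3 = 2.468 × 10^-3 mol
n(Na2CO3) in the whole flask = 2.468 × 10^-3 × 500.0/25.00 = 0.04937 mol
mass of Na2CO3 = 0.04937 × 105.99 = 5.232 g

5.232 g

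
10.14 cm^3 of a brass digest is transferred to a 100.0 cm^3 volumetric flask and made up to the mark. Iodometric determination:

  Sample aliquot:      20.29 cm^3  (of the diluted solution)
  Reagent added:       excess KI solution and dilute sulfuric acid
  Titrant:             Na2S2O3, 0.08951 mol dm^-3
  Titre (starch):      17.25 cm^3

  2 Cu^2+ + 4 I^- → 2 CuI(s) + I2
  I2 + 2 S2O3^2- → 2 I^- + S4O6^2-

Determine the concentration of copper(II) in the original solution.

0.7505 mol/L

n(S2O3^2-) = 0.01725 × 0.08951 = 1.544 × 10^-3 mol
n(I2) = n(S2O3^2-)/2 = 7.720 × 10^-4 mol
From the 2:1 ratio, n(Cu2+) in the aliquot = 2/1 × 7.720 × 10^-4 = 1.544 × 10^-3 mol
[Cu2+]_dilute = 1.544 × 10^-3 / 0.02029 = 0.07610 mol/L
[Cu2+]_original = 0.07610 × 100.0/10.14 = 0.7505 mol/L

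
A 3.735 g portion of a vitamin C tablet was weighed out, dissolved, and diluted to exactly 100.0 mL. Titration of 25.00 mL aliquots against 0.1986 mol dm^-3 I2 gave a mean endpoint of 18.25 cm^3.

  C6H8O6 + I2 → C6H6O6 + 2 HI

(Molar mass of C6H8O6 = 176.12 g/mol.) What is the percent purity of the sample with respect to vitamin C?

n(I2) per titration = 0.01825 × 0.1986 = 3.624 × 10^-3 mol
n(C6H8O6) in each aliquot = 3.624 × 10^-3 mol (1:1 ratio)
n(C6H8O6) in the whole flask = 3.624 × 10^-3 × 100.0/25.00 = 0.01450 mol
mass of C6H8O6 = 0.01450 × 176.12 = 2.553 g
% C6H8O6 = 2.553 / 3.735 × 100 = 68.36 %

68.36 %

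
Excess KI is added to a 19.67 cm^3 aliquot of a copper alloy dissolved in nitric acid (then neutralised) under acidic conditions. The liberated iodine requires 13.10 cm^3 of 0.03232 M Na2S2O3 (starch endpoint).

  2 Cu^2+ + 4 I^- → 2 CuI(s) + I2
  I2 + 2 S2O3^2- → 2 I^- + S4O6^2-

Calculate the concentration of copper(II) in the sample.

0.02152 M

n(S2O3^2-) = 0.01310 × 0.03232 = 4.234 × 10^-4 mol
n(I2) = n(S2O3^2-)/2 = 2.117 × 10^-4 mol
From the 2:1 ratio, n(Cu2+) in the aliquot = 2/1 × 2.117 × 10^-4 = 4.234 × 10^-4 mol
[Cu2+] = 4.234 × 10^-4 / 0.01967 = 0.02152 mol/L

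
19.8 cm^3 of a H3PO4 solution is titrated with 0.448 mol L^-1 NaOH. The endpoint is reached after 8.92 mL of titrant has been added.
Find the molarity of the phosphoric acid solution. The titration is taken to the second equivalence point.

H3PO4 + 2 NaOH → Na2HPO4 + 2 H2O
n(NaOH) = 0.00892 L × 0.448 mol/L = 4.00 × 10^-3 mol
From the 1:2 mole ratio, n(H3PO4) = 1/2 × 4.00 × 10^-3 = 2.00 × 10^-3 mol
[H3PO4] = 2.00 × 10^-3 mol / 0.0198 L = 0.101 mol/L

0.101 mol/L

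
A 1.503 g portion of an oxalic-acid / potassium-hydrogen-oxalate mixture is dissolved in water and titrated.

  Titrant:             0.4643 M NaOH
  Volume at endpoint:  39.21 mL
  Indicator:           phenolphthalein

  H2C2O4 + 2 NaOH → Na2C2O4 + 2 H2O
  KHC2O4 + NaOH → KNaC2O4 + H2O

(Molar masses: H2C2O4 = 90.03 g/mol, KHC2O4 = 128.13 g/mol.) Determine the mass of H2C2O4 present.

n(NaOH) = 0.03921 × 0.4643 = 0.01821 mol
Let x = n(H2C2O4), y = n(KHC2O4).
Titrant: 2x + 1y = 0.01821;  mass: 90.03x + 128.13y = 1.503
Solving, x = 4.991 × 10^-3 mol, y = 8.223 × 10^-3 mol
mass of H2C2O4 = 4.991 × 10^-3 × 90.03 = 0.4493 g

0.4493 g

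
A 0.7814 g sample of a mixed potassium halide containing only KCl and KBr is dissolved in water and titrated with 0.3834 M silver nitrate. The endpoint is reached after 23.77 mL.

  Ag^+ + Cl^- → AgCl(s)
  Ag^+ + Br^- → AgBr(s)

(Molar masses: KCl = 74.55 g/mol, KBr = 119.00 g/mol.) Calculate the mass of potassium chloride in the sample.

0.5083 g

n(AgNO3) = 0.02377 × 0.3834 = 9.113 × 10^-3 mol
Let x = n(KCl), y = n(KBr).
Titrant: 1x + 1y = 9.113 × 10^-3;  mass: 74.55x + 119.00y = 0.7814
Solving, x = 6.819 × 10^-3 mol, y = 2.295 × 10^-3 mol
mass of KCl = 6.819 × 10^-3 × 74.55 = 0.5083 g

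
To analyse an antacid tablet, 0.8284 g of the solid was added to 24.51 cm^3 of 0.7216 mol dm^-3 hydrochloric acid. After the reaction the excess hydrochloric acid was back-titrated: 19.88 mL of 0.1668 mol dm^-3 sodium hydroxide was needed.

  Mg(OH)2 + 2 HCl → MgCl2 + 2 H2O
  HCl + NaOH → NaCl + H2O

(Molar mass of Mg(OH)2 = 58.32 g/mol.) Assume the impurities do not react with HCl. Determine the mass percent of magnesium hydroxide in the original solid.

50.58 %

n(HCl) added = 0.02451 × 0.7216 = 0.01769 mol
n(NaOH) used in back-titration = 0.01988 × 0.1668 = 3.316 × 10^-3 mol
n(HCl) left over = 3.316 × 10^-3 mol (1:1 ratio)
n(HCl) consumed by analyte = 0.01769 − 3.316 × 10^-3 = 0.01437 mol
From the 1:2 ratio, n(Mg(OH)2) = 1/2 × 0.01437 = 7.185 × 10^-3 mol
mass of Mg(OH)2 = 7.185 × 10^-3 × 58.32 = 0.4190 g
% Mg(OH)2 = 0.4190 / 0.8284 × 100 = 50.58 %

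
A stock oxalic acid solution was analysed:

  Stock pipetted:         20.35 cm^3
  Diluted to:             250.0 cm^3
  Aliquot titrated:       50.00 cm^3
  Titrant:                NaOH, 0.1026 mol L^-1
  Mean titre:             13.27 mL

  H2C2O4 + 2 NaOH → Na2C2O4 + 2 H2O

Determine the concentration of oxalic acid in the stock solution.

n(NaOH) = 0.01327 × 0.1026 = 1.362 × 10^-3 mol
From the 1:2 ratio, n(H2C2O4) in the aliquot = 1/2 × 1.362 × 10^-3 = 6.808 × 10^-4 mol
[H2C2O4]_dilute = 6.808 × 10^-4 / 0.05000 = 0.01362 mol/L
Dilution factor = 250.0 / 20.35 = 12.29
[H2C2O4]_stock = 0.01362 × 12.29 = 0.1673 mol/L

0.1673 mol/L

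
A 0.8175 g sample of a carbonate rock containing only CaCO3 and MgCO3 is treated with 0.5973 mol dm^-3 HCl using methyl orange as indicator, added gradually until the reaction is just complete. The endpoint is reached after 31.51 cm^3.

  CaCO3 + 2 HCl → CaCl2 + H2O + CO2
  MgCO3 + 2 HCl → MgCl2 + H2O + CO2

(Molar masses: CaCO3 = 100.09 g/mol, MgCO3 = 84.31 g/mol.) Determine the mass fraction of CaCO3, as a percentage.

n(HCl) = 0.03151 × 0.5973 = 0.01882 mol
Let x = n(CaCO3), y = n(MgCO3).
Titrant: 2x + 2y = 0.01882;  mass: 100.09x + 84.31y = 0.8175
Solving, x = 1.528 × 10^-3 mol, y = 7.883 × 10^-3 mol
mass of CaCO3 = 1.528 × 10^-3 × 100.09 = 0.1529 g
% CaCO3 = 0.1529 / 0.8175 × 100 = 18.70 %

18.70 %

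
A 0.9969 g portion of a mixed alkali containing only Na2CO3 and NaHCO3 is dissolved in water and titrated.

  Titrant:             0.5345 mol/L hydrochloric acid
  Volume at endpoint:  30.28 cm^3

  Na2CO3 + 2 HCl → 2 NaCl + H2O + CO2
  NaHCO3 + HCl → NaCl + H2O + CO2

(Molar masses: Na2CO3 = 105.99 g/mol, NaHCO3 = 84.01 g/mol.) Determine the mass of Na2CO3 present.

0.6199 g

n(HCl) = 0.03028 × 0.5345 = 0.01618 mol
Let x = n(Na2CO3), y = n(NaHCO3).
Titrant: 2x + 1y = 0.01618;  mass: 105.99x + 84.01y = 0.9969
Solving, x = 5.848 × 10^-3 mol, y = 4.488 × 10^-3 mol
mass of Na2CO3 = 5.848 × 10^-3 × 105.99 = 0.6199 g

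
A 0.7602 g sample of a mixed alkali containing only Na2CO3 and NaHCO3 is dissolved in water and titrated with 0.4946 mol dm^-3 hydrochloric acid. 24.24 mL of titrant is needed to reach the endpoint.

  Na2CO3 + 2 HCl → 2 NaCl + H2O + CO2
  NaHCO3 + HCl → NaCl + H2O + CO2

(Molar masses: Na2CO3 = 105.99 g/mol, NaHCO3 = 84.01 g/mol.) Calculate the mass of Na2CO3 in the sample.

0.4221 g

n(HCl) = 0.02424 × 0.4946 = 0.01199 mol
Let x = n(Na2CO3), y = n(NaHCO3).
Titrant: 2x + 1y = 0.01199;  mass: 105.99x + 84.01y = 0.7602
Solving, x = 3.982 × 10^-3 mol, y = 4.025 × 10^-3 mol
mass of Na2CO3 = 3.982 × 10^-3 × 105.99 = 0.4221 g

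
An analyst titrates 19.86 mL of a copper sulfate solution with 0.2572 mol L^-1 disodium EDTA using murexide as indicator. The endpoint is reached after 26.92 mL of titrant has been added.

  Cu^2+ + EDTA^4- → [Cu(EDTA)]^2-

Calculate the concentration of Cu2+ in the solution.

0.3486 mol/L

n(EDTA) = 0.02692 L × 0.2572 mol/L = 6.924 × 10^-3 mol
n(Cu2+) = 6.924 × 10^-3 mol (1:1 mole ratio)
[Cu2+] = 6.924 × 10^-3 mol / 0.01986 L = 0.3486 mol/L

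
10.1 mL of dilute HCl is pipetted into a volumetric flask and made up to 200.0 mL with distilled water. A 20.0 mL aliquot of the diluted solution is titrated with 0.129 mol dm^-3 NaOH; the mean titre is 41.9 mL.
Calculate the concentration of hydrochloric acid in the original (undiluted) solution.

HCl + NaOH → NaCl + H2O
n(NaOH) = 0.0419 × 0.129 = 5.41 × 10^-3 mol
n(HCl) in the aliquot = 5.41 × 10^-3 mol (1:1 ratio)
[HCl]_dilute = 5.41 × 10^-3 / 0.0200 = 0.270 mol/L
Dilution factor = 200.0 / 10.1 = 19.80
[HCl]_stock = 0.270 × 19.80 = 5.35 mol/L

5.35 mol/L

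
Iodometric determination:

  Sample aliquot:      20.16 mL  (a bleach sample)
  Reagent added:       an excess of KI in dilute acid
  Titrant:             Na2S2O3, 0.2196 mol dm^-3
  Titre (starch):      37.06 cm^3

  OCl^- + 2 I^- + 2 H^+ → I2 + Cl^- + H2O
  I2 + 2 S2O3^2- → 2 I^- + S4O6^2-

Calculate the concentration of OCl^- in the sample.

n(S2O3^2-) = 0.03706 × 0.2196 = 8.138 × 10^-3 mol
n(I2) = n(S2O3^2-)/2 = 4.069 × 10^-3 mol
n(OCl^-) in the aliquot = 4.069 × 10^-3 mol (1:1 ratio)
[OCl^-] = 4.069 × 10^-3 / 0.02016 = 0.2018 mol/L

0.2018 mol/L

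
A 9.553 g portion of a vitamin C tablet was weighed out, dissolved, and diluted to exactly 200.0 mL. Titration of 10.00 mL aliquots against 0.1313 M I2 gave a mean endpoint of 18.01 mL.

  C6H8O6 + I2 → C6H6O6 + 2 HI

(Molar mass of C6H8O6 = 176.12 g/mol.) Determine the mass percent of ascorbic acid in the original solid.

n(I2) per titration = 0.01801 × 0.1313 = 2.365 × 10^-3 mol
n(C6H8O6) in each aliquot = 2.365 × 10^-3 mol (1:1 ratio)
n(C6H8O6) in the whole flask = 2.365 × 10^-3 × 200.0/10.00 = 0.04729 mol
mass of C6H8O6 = 0.04729 × 176.12 = 8.329 g
% C6H8O6 = 8.329 / 9.553 × 100 = 87.19 %

87.19 %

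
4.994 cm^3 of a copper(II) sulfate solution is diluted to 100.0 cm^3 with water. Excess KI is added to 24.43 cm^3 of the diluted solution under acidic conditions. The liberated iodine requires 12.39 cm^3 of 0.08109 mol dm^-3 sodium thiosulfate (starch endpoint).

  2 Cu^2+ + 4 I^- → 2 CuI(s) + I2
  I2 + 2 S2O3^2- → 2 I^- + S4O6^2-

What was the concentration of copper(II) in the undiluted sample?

0.8235 mol/L

n(S2O3^2-) = 0.01239 × 0.08109 = 1.005 × 10^-3 mol
n(I2) = n(S2O3^2-)/2 = 5.024 × 10^-4 mol
From the 2:1 ratio, n(Cu2+) in the aliquot = 2/1 × 5.024 × 10^-4 = 1.005 × 10^-3 mol
[Cu2+]_dilute = 1.005 × 10^-3 / 0.02443 = 0.04113 mol/L
[Cu2+]_original = 0.04113 × 100.0/4.994 = 0.8235 mol/L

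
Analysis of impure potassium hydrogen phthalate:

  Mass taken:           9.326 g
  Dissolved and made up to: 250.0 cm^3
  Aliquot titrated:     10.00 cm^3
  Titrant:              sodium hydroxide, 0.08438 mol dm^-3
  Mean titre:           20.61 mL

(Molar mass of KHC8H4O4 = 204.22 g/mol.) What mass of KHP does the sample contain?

KHC8H4O4 + NaOH → KNaC8H4O4 + H2O
n(NaOH) per titration = 0.02061 × 0.08438 = 1.739 × 10^-3 mol
n(KHC8H4O4) in each aliquot = 1.739 × 10^-3 mol (1:1 ratio)
n(KHC8H4O4) in the whole flask = 1.739 × 10^-3 × 250.0/10.00 = 0.04348 mol
mass of KHC8H4O4 = 0.04348 × 204.22 = 8.879 g

8.879 g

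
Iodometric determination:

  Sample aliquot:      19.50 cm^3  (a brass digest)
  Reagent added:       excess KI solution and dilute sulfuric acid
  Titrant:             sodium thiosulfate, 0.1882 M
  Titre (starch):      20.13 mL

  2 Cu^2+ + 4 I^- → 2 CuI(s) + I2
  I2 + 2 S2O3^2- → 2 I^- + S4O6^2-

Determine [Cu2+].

n(S2O3^2-) = 0.02013 × 0.1882 = 3.788 × 10^-3 mol
n(I2) = n(S2O3^2-)/2 = 1.894 × 10^-3 mol
From the 2:1 ratio, n(Cu2+) in the aliquot = 2/1 × 1.894 × 10^-3 = 3.788 × 10^-3 mol
[Cu2+] = 3.788 × 10^-3 / 0.01950 = 0.1943 mol/L

0.1943 M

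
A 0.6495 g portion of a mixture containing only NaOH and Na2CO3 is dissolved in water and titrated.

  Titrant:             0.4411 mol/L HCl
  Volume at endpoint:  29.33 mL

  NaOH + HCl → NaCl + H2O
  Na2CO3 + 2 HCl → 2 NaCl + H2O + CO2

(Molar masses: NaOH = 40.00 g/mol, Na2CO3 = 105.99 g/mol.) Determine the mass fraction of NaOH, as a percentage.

n(HCl) = 0.02933 × 0.4411 = 0.01294 mol
Let x = n(NaOH), y = n(Na2CO3).
Titrant: 1x + 2y = 0.01294;  mass: 40.00x + 105.99y = 0.6495
Solving, x = 2.780 × 10^-3 mol, y = 5.079 × 10^-3 mol
mass of NaOH = 2.780 × 10^-3 × 40.00 = 0.1112 g
% NaOH = 0.1112 / 0.6495 × 100 = 17.12 %

17.12 %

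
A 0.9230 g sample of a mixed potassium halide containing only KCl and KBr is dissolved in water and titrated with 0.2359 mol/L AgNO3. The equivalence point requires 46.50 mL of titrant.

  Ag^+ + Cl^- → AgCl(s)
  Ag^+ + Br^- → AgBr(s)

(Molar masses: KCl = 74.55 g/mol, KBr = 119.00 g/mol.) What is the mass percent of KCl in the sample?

n(AgNO3) = 0.04650 × 0.2359 = 0.01097 mol
Let x = n(KCl), y = n(KBr).
Titrant: 1x + 1y = 0.01097;  mass: 74.55x + 119.00y = 0.9230
Solving, x = 8.602 × 10^-3 mol, y = 2.367 × 10^-3 mol
mass of KCl = 8.602 × 10^-3 × 74.55 = 0.6413 g
% KCl = 0.6413 / 0.9230 × 100 = 69.48 %

69.48 %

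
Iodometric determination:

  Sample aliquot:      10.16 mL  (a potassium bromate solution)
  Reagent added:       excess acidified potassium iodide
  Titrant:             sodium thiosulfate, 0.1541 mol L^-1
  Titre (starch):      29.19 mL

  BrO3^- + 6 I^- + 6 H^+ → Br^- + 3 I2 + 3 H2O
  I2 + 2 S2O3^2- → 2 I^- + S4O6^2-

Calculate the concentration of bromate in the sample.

0.07379 mol/L

n(S2O3^2-) = 0.02919 × 0.1541 = 4.498 × 10^-3 mol
n(I2) = n(S2O3^2-)/2 = 2.249 × 10^-3 mol
From the 1:3 ratio, n(BrO3^-) in the aliquot = 1/3 × 2.249 × 10^-3 = 7.497 × 10^-4 mol
[BrO3^-] = 7.497 × 10^-4 / 0.01016 = 0.07379 mol/L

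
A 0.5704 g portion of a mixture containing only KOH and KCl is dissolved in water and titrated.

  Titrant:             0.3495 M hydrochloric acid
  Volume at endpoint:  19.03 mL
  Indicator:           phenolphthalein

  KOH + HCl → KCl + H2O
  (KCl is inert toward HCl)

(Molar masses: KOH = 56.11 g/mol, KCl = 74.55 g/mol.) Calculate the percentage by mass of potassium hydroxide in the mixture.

65.43 %

n(HCl) = 0.01903 × 0.3495 = 6.651 × 10^-3 mol
Let x = n(KOH), y = n(KCl).
Titrant: 1x = 6.651 × 10^-3;  mass: 56.11x + 74.55y = 0.5704
Solving, x = 6.651 × 10^-3 mol, y = 2.645 × 10^-3 mol
mass of KOH = 6.651 × 10^-3 × 56.11 = 0.3732 g
% KOH = 0.3732 / 0.5704 × 100 = 65.43 %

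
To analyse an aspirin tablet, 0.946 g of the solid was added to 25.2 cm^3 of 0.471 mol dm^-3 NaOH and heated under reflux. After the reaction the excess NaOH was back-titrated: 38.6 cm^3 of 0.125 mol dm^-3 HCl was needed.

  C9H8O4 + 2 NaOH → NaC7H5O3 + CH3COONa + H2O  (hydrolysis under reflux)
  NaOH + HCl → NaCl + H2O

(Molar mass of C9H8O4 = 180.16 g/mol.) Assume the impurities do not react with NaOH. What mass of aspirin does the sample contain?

0.635 g

n(NaOH) added = 0.0252 × 0.471 = 0.0119 mol
n(HCl) used in back-titration = 0.0386 × 0.125 = 4.83 × 10^-3 mol
n(NaOH) left over = 4.83 × 10^-3 mol (1:1 ratio)
n(NaOH) consumed by analyte = 0.0119 − 4.83 × 10^-3 = 7.04 × 10^-3 mol
From the 1:2 ratio, n(C9H8O4) = 1/2 × 7.04 × 10^-3 = 3.52 × 10^-3 mol
mass of C9H8O4 = 3.52 × 10^-3 × 180.16 = 0.635 g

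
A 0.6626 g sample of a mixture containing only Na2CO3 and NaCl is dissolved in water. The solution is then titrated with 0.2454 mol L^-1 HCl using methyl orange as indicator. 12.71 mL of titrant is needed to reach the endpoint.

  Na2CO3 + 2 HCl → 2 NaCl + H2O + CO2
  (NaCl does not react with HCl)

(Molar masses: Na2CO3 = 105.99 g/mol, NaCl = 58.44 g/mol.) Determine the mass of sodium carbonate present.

0.1653 g

n(HCl) = 0.01271 × 0.2454 = 3.119 × 10^-3 mol
Let x = n(Na2CO3), y = n(NaCl).
Titrant: 2x = 3.119 × 10^-3;  mass: 105.99x + 58.44y = 0.6626
Solving, x = 1.560 × 10^-3 mol, y = 8.510 × 10^-3 mol
mass of Na2CO3 = 1.560 × 10^-3 × 105.99 = 0.1653 g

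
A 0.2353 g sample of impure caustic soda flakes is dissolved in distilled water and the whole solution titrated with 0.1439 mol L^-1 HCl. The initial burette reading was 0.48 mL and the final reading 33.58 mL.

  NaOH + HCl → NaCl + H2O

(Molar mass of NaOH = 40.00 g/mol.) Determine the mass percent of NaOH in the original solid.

80.97 %

n(HCl) = 0.03310 L × 0.1439 mol/L = 4.763 × 10^-3 mol
n(NaOH) = 4.763 × 10^-3 mol (1:1 ratio)
mass of NaOH = 4.763 × 10^-3 × 40.00 g/mol = 0.1905 g
% NaOH = 0.1905 / 0.2353 × 100 = 80.97 %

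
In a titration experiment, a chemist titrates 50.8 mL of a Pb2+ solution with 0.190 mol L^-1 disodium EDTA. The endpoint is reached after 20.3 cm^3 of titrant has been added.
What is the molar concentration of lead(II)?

Pb^2+ + EDTA^4- → [Pb(EDTA)]^2-
n(EDTA) = 0.0203 L × 0.190 mol/L = 3.86 × 10^-3 mol
n(Pb2+) = 3.86 × 10^-3 mol (1:1 mole ratio)
[Pb2+] = 3.86 × 10^-3 mol / 0.0508 L = 0.0759 mol/L

0.0759 mol/L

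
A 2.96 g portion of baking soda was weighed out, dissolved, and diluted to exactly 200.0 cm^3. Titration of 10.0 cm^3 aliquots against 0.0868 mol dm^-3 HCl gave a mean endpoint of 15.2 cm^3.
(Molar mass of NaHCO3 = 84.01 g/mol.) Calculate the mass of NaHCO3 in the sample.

NaHCO3 + HCl → NaCl + H2O + CO2
n(HCl) per titration = 0.0152 × 0.0868 = 1.32 × 10^-3 mol
n(NaHCO3) in each aliquot = 1.32 × 10^-3 mol (1:1 ratio)
n(NaHCO3) in the whole flask = 1.32 × 10^-3 × 200.0/10.0 = 0.0264 mol
mass of NaHCO3 = 0.0264 × 84.01 = 2.22 g

2.22 g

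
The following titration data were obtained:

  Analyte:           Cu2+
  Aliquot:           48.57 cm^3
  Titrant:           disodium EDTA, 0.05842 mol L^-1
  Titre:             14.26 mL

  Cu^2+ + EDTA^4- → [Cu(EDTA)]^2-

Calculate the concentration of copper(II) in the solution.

n(EDTA) = 0.01426 L × 0.05842 mol/L = 8.331 × 10^-4 mol
n(Cu2+) = 8.331 × 10^-4 mol (1:1 mole ratio)
[Cu2+] = 8.331 × 10^-4 mol / 0.04857 L = 0.01715 mol/L

0.01715 mol/L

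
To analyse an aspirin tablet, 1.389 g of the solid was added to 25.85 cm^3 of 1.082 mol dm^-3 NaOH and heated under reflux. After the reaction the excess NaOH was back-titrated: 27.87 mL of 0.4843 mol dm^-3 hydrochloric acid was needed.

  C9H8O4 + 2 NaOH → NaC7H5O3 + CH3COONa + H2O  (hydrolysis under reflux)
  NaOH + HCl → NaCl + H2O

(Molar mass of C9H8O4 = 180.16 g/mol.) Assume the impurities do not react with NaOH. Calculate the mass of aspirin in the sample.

1.304 g

n(NaOH) added = 0.02585 × 1.082 = 0.02797 mol
n(HCl) used in back-titration = 0.02787 × 0.4843 = 0.01350 mol
n(NaOH) left over = 0.01350 mol (1:1 ratio)
n(NaOH) consumed by analyte = 0.02797 − 0.01350 = 0.01447 mol
From the 1:2 ratio, n(C9H8O4) = 1/2 × 0.01447 = 7.236 × 10^-3 mol
mass of C9H8O4 = 7.236 × 10^-3 × 180.16 = 1.304 g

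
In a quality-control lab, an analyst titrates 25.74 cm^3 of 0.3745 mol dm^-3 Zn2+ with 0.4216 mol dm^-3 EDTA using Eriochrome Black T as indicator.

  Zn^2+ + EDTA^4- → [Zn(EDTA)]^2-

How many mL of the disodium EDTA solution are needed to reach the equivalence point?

n(Zn2+) = 0.02574 L × 0.3745 mol/L = 9.640 × 10^-3 mol
n(EDTA) = 9.640 × 10^-3 mol (1:1 stoichiometry)
V(EDTA) = 9.640 × 10^-3 mol / 0.4216 mol/L = 0.02286 L = 22.86 mL

22.86 mL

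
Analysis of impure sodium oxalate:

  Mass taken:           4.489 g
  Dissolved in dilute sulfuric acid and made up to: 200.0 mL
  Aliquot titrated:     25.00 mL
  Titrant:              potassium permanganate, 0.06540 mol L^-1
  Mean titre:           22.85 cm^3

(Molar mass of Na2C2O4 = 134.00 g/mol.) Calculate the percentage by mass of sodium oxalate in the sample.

89.22 %

2 MnO4^- + 5 C2O4^2- + 16 H^+ → 2 Mn^2+ + 10 CO2 + 8 H2O
n(KMnO4) per titration = 0.02285 × 0.06540 = 1.494 × 10^-3 mol
From the 5:2 ratio, n(Na2C2O4) in each aliquot = 5/2 × 1.494 × 10^-3 = 3.736 × 10^-3 mol
n(Na2C2O4) in the whole flask = 3.736 × 10^-3 × 200.0/25.00 = 0.02989 mol
mass of Na2C2O4 = 0.02989 × 134.00 = 4.005 g
% Na2C2O4 = 4.005 / 4.489 × 100 = 89.22 %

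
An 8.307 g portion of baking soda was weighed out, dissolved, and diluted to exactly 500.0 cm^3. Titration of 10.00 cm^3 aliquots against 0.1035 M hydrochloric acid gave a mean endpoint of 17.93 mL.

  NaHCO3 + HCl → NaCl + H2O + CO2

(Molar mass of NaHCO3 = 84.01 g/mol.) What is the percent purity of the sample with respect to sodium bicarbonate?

n(HCl) per titration = 0.01793 × 0.1035 = 1.856 × 10^-3 mol
n(NaHCO3) in each aliquot = 1.856 × 10^-3 mol (1:1 ratio)
n(NaHCO3) in the whole flask = 1.856 × 10^-3 × 500.0/10.00 = 0.09279 mol
mass of NaHCO3 = 0.09279 × 84.01 = 7.795 g
% NaHCO3 = 7.795 / 8.307 × 100 = 93.84 %

93.84 %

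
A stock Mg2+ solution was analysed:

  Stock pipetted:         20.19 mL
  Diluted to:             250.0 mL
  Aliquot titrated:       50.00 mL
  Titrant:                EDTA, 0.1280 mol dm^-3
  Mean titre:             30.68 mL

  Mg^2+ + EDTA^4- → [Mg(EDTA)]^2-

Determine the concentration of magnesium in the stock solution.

n(EDTA) = 0.03068 × 0.1280 = 3.927 × 10^-3 mol
n(Mg2+) in the aliquot = 3.927 × 10^-3 mol (1:1 ratio)
[Mg2+]_dilute = 3.927 × 10^-3 / 0.05000 = 0.07854 mol/L
Dilution factor = 250.0 / 20.19 = 12.38
[Mg2+]_stock = 0.07854 × 12.38 = 0.9725 mol/L

0.9725 mol/L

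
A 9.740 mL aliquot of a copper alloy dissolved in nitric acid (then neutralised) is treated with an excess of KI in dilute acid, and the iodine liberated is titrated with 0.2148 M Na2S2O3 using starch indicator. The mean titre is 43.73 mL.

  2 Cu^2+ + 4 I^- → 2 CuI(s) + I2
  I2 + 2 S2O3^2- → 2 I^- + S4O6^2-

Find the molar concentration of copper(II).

n(S2O3^2-) = 0.04373 × 0.2148 = 9.393 × 10^-3 mol
n(I2) = n(S2O3^2-)/2 = 4.697 × 10^-3 mol
From the 2:1 ratio, n(Cu2+) in the aliquot = 2/1 × 4.697 × 10^-3 = 9.393 × 10^-3 mol
[Cu2+] = 9.393 × 10^-3 / 0.009740 = 0.9644 mol/L

0.9644 M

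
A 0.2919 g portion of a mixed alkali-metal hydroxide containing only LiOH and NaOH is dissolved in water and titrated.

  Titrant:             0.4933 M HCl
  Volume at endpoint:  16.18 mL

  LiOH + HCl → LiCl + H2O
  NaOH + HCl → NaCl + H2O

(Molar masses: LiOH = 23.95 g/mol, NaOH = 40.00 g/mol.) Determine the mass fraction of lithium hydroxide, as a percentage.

13.99 %

n(HCl) = 0.01618 × 0.4933 = 7.982 × 10^-3 mol
Let x = n(LiOH), y = n(NaOH).
Titrant: 1x + 1y = 7.982 × 10^-3;  mass: 23.95x + 40.00y = 0.2919
Solving, x = 1.705 × 10^-3 mol, y = 6.277 × 10^-3 mol
mass of LiOH = 1.705 × 10^-3 × 23.95 = 0.04083 g
% LiOH = 0.04083 / 0.2919 × 100 = 13.99 %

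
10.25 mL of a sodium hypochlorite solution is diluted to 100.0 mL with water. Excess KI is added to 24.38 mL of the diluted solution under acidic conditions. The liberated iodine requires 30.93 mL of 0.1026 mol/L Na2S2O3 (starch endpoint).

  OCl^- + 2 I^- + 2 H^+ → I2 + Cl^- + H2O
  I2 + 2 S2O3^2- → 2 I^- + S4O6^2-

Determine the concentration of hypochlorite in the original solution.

0.6350 mol/L

n(S2O3^2-) = 0.03093 × 0.1026 = 3.173 × 10^-3 mol
n(I2) = n(S2O3^2-)/2 = 1.587 × 10^-3 mol
n(OCl^-) in the aliquot = 1.587 × 10^-3 mol (1:1 ratio)
[OCl^-]_dilute = 1.587 × 10^-3 / 0.02438 = 0.06508 mol/L
[OCl^-]_original = 0.06508 × 100.0/10.25 = 0.6350 mol/L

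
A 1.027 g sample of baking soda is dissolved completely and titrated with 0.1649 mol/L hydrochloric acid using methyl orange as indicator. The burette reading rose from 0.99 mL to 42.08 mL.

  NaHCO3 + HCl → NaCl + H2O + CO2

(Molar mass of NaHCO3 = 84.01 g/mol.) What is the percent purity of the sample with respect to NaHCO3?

n(HCl) = 0.04109 L × 0.1649 mol/L = 6.776 × 10^-3 mol
n(NaHCO3) = 6.776 × 10^-3 mol (1:1 ratio)
mass of NaHCO3 = 6.776 × 10^-3 × 84.01 g/mol = 0.5692 g
% NaHCO3 = 0.5692 / 1.027 × 100 = 55.43 %

55.43 %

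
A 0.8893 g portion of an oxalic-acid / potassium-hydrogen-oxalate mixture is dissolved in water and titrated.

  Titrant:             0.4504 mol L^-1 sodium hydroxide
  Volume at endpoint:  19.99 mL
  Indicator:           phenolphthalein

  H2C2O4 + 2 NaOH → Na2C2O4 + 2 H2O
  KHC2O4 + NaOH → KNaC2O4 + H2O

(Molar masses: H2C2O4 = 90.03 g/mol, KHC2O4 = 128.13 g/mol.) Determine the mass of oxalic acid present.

0.1432 g

n(NaOH) = 0.01999 × 0.4504 = 9.003 × 10^-3 mol
Let x = n(H2C2O4), y = n(KHC2O4).
Titrant: 2x + 1y = 9.003 × 10^-3;  mass: 90.03x + 128.13y = 0.8893
Solving, x = 1.590 × 10^-3 mol, y = 5.823 × 10^-3 mol
mass of H2C2O4 = 1.590 × 10^-3 × 90.03 = 0.1432 g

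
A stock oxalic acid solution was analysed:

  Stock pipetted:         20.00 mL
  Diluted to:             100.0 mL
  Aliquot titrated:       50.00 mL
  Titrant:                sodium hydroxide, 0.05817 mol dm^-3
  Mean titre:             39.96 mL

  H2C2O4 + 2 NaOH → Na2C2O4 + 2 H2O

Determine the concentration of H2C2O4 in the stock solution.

0.1162 mol/L

n(NaOH) = 0.03996 × 0.05817 = 2.324 × 10^-3 mol
From the 1:2 ratio, n(H2C2O4) in the aliquot = 1/2 × 2.324 × 10^-3 = 1.162 × 10^-3 mol
[H2C2O4]_dilute = 1.162 × 10^-3 / 0.05000 = 0.02324 mol/L
Dilution factor = 100.0 / 20.00 = 5.000
[H2C2O4]_stock = 0.02324 × 5.000 = 0.1162 mol/L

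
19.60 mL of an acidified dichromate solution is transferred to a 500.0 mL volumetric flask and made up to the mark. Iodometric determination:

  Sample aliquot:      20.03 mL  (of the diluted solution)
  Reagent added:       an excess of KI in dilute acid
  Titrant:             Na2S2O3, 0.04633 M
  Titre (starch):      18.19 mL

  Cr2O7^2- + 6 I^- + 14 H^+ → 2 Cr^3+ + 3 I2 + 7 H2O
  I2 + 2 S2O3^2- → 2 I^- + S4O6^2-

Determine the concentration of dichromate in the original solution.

0.1789 M

n(S2O3^2-) = 0.01819 × 0.04633 = 8.427 × 10^-4 mol
n(I2) = n(S2O3^2-)/2 = 4.214 × 10^-4 mol
From the 1:3 ratio, n(Cr2O7^2-) in the aliquot = 1/3 × 4.214 × 10^-4 = 1.405 × 10^-4 mol
[Cr2O7^2-]_dilute = 1.405 × 10^-4 / 0.02003 = 0.007012 mol/L
[Cr2O7^2-]_original = 0.007012 × 500.0/19.60 = 0.1789 mol/L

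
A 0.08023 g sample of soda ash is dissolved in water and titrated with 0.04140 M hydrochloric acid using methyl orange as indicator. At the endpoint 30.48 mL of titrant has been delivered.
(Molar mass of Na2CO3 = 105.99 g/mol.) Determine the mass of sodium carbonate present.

0.06687 g

Na2CO3 + 2 HCl → 2 NaCl + H2O + CO2
n(HCl) = 0.03048 L × 0.04140 mol/L = 1.262 × 10^-3 mol
From the 1:2 ratio, n(Na2CO3) = 1/2 × 1.262 × 10^-3 = 6.309 × 10^-4 mol
mass of Na2CO3 = 6.309 × 10^-4 × 105.99 g/mol = 0.06687 g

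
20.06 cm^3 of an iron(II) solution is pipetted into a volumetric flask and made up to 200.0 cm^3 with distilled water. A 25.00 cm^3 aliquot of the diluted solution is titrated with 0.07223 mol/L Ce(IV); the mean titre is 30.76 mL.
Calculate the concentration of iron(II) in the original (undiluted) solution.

0.8861 mol/L

Ce^4+ + Fe^2+ → Ce^3+ + Fe^3+
n(Ce4+) = 0.03076 × 0.07223 = 2.222 × 10^-3 mol
n(Fe2+) in the aliquot = 2.222 × 10^-3 mol (1:1 ratio)
[Fe2+]_dilute = 2.222 × 10^-3 / 0.02500 = 0.08887 mol/L
Dilution factor = 200.0 / 20.06 = 9.970
[Fe2+]_stock = 0.08887 × 9.970 = 0.8861 mol/L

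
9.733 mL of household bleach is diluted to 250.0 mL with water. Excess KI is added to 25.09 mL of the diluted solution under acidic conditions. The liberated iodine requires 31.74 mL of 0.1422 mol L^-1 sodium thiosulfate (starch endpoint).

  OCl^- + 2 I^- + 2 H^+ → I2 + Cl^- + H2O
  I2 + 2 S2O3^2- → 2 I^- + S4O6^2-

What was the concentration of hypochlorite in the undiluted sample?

n(S2O3^2-) = 0.03174 × 0.1422 = 4.513 × 10^-3 mol
n(I2) = n(S2O3^2-)/2 = 2.257 × 10^-3 mol
n(OCl^-) in the aliquot = 2.257 × 10^-3 mol (1:1 ratio)
[OCl^-]_dilute = 2.257 × 10^-3 / 0.02509 = 0.08994 mol/L
[OCl^-]_original = 0.08994 × 250.0/9.733 = 2.310 mol/L

2.310 mol/L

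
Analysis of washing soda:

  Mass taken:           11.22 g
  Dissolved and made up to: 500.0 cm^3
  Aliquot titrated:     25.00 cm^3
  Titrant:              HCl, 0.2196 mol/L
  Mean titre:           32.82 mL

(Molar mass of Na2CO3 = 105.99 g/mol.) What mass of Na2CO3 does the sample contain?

7.639 g

Na2CO3 + 2 HCl → 2 NaCl + H2O + CO2
n(HCl) per titration = 0.03282 × 0.2196 = 7.207 × 10^-3 mol
From the 1:2 ratio, n(Na2CO3) in each aliquot = 1/2 × 7.207 × 10^-3 = 3.604 × 10^-3 mol
n(Na2CO3) in the whole flask = 3.604 × 10^-3 × 500.0/25.00 = 0.07207 mol
mass of Na2CO3 = 0.07207 × 105.99 = 7.639 g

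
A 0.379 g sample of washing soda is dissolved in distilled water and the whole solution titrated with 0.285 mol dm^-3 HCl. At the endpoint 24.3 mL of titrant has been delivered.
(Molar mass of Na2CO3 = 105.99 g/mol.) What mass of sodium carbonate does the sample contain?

Na2CO3 + 2 HCl → 2 NaCl + H2O + CO2
n(HCl) = 0.0243 L × 0.285 mol/L = 6.93 × 10^-3 mol
From the 1:2 ratio, n(Na2CO3) = 1/2 × 6.93 × 10^-3 = 3.46 × 10^-3 mol
mass of Na2CO3 = 3.46 × 10^-3 × 105.99 g/mol = 0.367 g

0.367 g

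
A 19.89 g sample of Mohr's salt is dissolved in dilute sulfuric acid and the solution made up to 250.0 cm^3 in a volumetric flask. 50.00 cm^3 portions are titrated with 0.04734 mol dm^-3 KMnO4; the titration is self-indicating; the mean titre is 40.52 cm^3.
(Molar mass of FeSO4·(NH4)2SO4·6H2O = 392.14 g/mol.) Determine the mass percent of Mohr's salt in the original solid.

MnO4^- + 5 Fe^2+ + 8 H^+ → Mn^2+ + 5 Fe^3+ + 4 H2O
n(KMnO4) per titration = 0.04052 × 0.04734 = 1.918 × 10^-3 mol
From the 5:1 ratio, n(FeSO4·(NH4)2SO4·6H2O) in each aliquot = 5/1 × 1.918 × 10^-3 = 9.591 × 10^-3 mol
n(FeSO4·(NH4)2SO4·6H2O) in the whole flask = 9.591 × 10^-3 × 250.0/50.00 = 0.04796 mol
mass of FeSO4·(NH4)2SO4·6H2O = 0.04796 × 392.14 = 18.81 g
% FeSO4·(NH4)2SO4·6H2O = 18.81 / 19.89 × 100 = 94.55 %

94.55 %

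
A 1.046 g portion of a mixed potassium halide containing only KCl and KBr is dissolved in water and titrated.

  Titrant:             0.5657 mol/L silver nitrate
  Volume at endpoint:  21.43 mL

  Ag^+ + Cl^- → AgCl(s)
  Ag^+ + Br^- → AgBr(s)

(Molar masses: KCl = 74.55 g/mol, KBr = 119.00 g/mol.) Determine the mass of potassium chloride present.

0.6652 g

n(AgNO3) = 0.02143 × 0.5657 = 0.01212 mol
Let x = n(KCl), y = n(KBr).
Titrant: 1x + 1y = 0.01212;  mass: 74.55x + 119.00y = 1.046
Solving, x = 8.923 × 10^-3 mol, y = 3.200 × 10^-3 mol
mass of KCl = 8.923 × 10^-3 × 74.55 = 0.6652 g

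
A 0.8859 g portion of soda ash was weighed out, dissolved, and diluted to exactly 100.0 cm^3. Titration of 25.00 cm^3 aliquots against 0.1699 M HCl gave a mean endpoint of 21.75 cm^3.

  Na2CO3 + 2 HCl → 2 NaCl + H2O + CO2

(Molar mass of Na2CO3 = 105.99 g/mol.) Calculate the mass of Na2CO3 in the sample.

n(HCl) per titration = 0.02175 × 0.1699 = 3.695 × 10^-3 mol
From the 1:2 ratio, n(Na2CO3) in each aliquot = 1/2 × 3.695 × 10^-3 = 1.848 × 10^-3 mol
n(Na2CO3) in the whole flask = 1.848 × 10^-3 × 100.0/25.00 = 7.391 × 10^-3 mol
mass of Na2CO3 = 7.391 × 10^-3 × 105.99 = 0.7833 g

0.7833 g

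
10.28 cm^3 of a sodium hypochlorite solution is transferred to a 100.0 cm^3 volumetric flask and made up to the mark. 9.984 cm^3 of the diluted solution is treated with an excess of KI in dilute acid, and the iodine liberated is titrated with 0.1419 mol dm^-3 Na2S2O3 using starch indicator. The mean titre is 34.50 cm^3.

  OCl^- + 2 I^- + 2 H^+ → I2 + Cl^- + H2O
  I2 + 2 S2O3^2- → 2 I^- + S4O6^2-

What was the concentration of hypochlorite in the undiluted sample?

2.385 mol/L

n(S2O3^2-) = 0.03450 × 0.1419 = 4.896 × 10^-3 mol
n(I2) = n(S2O3^2-)/2 = 2.448 × 10^-3 mol
n(OCl^-) in the aliquot = 2.448 × 10^-3 mol (1:1 ratio)
[OCl^-]_dilute = 2.448 × 10^-3 / 0.009984 = 0.2452 mol/L
[OCl^-]_original = 0.2452 × 100.0/10.28 = 2.385 mol/L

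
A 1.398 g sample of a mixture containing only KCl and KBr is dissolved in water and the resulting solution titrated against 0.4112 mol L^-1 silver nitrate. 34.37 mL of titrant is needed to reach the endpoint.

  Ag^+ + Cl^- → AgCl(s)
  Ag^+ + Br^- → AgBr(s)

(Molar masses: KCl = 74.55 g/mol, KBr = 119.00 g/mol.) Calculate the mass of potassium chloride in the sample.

n(AgNO3) = 0.03437 × 0.4112 = 0.01413 mol
Let x = n(KCl), y = n(KBr).
Titrant: 1x + 1y = 0.01413;  mass: 74.55x + 119.00y = 1.398
Solving, x = 6.385 × 10^-3 mol, y = 7.748 × 10^-3 mol
mass of KCl = 6.385 × 10^-3 × 74.55 = 0.4760 g

0.4760 g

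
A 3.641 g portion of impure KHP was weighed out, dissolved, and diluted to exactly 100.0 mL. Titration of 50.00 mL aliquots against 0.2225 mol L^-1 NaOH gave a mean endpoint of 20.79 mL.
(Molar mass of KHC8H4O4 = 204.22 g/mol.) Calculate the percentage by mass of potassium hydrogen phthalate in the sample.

KHC8H4O4 + NaOH → KNaC8H4O4 + H2O
n(NaOH) per titration = 0.02079 × 0.2225 = 4.626 × 10^-3 mol
n(KHC8H4O4) in each aliquot = 4.626 × 10^-3 mol (1:1 ratio)
n(KHC8H4O4) in the whole flask = 4.626 × 10^-3 × 100.0/50.00 = 9.252 × 10^-3 mol
mass of KHC8H4O4 = 9.252 × 10^-3 × 204.22 = 1.889 g
% KHC8H4O4 = 1.889 / 3.641 × 100 = 51.89 %

51.89 %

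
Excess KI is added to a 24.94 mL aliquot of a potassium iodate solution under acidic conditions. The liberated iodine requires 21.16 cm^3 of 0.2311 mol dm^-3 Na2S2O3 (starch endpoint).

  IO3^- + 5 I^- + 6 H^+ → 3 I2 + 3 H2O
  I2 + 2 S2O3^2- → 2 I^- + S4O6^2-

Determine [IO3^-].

n(S2O3^2-) = 0.02116 × 0.2311 = 4.890 × 10^-3 mol
n(I2) = n(S2O3^2-)/2 = 2.445 × 10^-3 mol
From the 1:3 ratio, n(IO3^-) in the aliquot = 1/3 × 2.445 × 10^-3 = 8.150 × 10^-4 mol
[IO3^-] = 8.150 × 10^-4 / 0.02494 = 0.03268 mol/L

0.03268 mol/L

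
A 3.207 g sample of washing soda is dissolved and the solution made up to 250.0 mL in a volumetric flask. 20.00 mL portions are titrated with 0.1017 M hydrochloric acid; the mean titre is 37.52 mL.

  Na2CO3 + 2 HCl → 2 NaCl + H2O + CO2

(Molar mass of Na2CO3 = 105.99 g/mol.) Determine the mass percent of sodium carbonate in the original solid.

78.82 %

n(HCl) per titration = 0.03752 × 0.1017 = 3.816 × 10^-3 mol
From the 1:2 ratio, n(Na2CO3) in each aliquot = 1/2 × 3.816 × 10^-3 = 1.908 × 10^-3 mol
n(Na2CO3) in the whole flask = 1.908 × 10^-3 × 250.0/20.00 = 0.02385 mol
mass of Na2CO3 = 0.02385 × 105.99 = 2.528 g
% Na2CO3 = 2.528 / 3.207 × 100 = 78.82 %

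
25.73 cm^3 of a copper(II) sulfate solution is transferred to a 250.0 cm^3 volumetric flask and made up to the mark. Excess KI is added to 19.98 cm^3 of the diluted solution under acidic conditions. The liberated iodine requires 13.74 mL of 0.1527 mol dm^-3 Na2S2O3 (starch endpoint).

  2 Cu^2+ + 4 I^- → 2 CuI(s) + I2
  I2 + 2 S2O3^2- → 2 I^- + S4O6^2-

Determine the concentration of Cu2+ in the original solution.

n(S2O3^2-) = 0.01374 × 0.1527 = 2.098 × 10^-3 mol
n(I2) = n(S2O3^2-)/2 = 1.049 × 10^-3 mol
From the 2:1 ratio, n(Cu2+) in the aliquot = 2/1 × 1.049 × 10^-3 = 2.098 × 10^-3 mol
[Cu2+]_dilute = 2.098 × 10^-3 / 0.01998 = 0.1050 mol/L
[Cu2+]_original = 0.1050 × 250.0/25.73 = 1.020 mol/L

1.020 mol/L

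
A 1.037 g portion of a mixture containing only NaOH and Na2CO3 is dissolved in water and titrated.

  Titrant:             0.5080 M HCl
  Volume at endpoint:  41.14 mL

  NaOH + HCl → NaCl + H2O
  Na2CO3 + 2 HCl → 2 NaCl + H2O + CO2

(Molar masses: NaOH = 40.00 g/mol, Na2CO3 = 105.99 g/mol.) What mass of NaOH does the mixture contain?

0.2172 g

n(HCl) = 0.04114 × 0.5080 = 0.02090 mol
Let x = n(NaOH), y = n(Na2CO3).
Titrant: 1x + 2y = 0.02090;  mass: 40.00x + 105.99y = 1.037
Solving, x = 5.429 × 10^-3 mol, y = 7.735 × 10^-3 mol
mass of NaOH = 5.429 × 10^-3 × 40.00 = 0.2172 g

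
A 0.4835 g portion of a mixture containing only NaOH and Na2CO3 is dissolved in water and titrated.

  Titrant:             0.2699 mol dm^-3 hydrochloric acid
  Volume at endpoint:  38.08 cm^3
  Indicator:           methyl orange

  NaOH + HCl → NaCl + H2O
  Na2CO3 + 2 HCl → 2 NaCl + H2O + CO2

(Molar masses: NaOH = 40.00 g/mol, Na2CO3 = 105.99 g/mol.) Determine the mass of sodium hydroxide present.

0.1883 g

n(HCl) = 0.03808 × 0.2699 = 0.01028 mol
Let x = n(NaOH), y = n(Na2CO3).
Titrant: 1x + 2y = 0.01028;  mass: 40.00x + 105.99y = 0.4835
Solving, x = 4.707 × 10^-3 mol, y = 2.785 × 10^-3 mol
mass of NaOH = 4.707 × 10^-3 × 40.00 = 0.1883 g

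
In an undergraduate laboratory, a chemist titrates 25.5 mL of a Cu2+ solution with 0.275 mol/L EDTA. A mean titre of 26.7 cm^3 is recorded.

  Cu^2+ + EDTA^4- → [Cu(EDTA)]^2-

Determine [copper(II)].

0.288 mol/L

n(EDTA) = 0.0267 L × 0.275 mol/L = 7.34 × 10^-3 mol
n(Cu2+) = 7.34 × 10^-3 mol (1:1 mole ratio)
[Cu2+] = 7.34 × 10^-3 mol / 0.0255 L = 0.288 mol/L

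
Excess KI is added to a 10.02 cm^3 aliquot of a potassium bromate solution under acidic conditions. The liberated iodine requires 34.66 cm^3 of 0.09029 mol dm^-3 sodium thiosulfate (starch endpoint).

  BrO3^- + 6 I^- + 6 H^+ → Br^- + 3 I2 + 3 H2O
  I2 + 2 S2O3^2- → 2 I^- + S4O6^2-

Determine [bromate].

0.05205 mol/L

n(S2O3^2-) = 0.03466 × 0.09029 = 3.129 × 10^-3 mol
n(I2) = n(S2O3^2-)/2 = 1.565 × 10^-3 mol
From the 1:3 ratio, n(BrO3^-) in the aliquot = 1/3 × 1.565 × 10^-3 = 5.216 × 10^-4 mol
[BrO3^-] = 5.216 × 10^-4 / 0.01002 = 0.05205 mol/L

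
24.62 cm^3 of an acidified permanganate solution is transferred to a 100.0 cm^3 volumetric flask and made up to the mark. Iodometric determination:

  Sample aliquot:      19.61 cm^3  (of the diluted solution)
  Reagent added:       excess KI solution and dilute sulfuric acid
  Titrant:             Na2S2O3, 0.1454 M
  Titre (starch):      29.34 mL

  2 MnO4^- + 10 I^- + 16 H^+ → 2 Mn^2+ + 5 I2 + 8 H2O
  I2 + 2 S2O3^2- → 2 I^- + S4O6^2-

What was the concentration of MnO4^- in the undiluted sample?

0.1767 M

n(S2O3^2-) = 0.02934 × 0.1454 = 4.266 × 10^-3 mol
n(I2) = n(S2O3^2-)/2 = 2.133 × 10^-3 mol
From the 2:5 ratio, n(MnO4^-) in the aliquot = 2/5 × 2.133 × 10^-3 = 8.532 × 10^-4 mol
[MnO4^-]_dilute = 8.532 × 10^-4 / 0.01961 = 0.04351 mol/L
[MnO4^-]_original = 0.04351 × 100.0/24.62 = 0.1767 mol/L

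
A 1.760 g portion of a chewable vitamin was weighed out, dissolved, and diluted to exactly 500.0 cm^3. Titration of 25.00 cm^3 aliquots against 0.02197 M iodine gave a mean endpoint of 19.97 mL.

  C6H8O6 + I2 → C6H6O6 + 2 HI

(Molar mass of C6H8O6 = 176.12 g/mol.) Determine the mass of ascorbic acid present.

1.545 g

n(I2) per titration = 0.01997 × 0.02197 = 4.387 × 10^-4 mol
n(C6H8O6) in each aliquot = 4.387 × 10^-4 mol (1:1 ratio)
n(C6H8O6) in the whole flask = 4.387 × 10^-4 × 500.0/25.00 = 8.775 × 10^-3 mol
mass of C6H8O6 = 8.775 × 10^-3 × 176.12 = 1.545 g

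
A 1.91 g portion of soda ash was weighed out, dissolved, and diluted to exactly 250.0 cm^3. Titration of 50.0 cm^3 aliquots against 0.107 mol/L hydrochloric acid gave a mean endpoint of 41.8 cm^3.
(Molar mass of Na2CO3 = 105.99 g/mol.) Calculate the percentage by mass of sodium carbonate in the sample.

Na2CO3 + 2 HCl → 2 NaCl + H2O + CO2
n(HCl) per titration = 0.0418 × 0.107 = 4.47 × 10^-3 mol
From the 1:2 ratio, n(Na2CO3) in each aliquot = 1/2 × 4.47 × 10^-3 = 2.24 × 10^-3 mol
n(Na2CO3) in the whole flask = 2.24 × 10^-3 × 250.0/50.0 = 0.0112 mol
mass of Na2CO3 = 0.0112 × 105.99 = 1.19 g
% Na2CO3 = 1.19 / 1.91 × 100 = 62.0 %

62.0 %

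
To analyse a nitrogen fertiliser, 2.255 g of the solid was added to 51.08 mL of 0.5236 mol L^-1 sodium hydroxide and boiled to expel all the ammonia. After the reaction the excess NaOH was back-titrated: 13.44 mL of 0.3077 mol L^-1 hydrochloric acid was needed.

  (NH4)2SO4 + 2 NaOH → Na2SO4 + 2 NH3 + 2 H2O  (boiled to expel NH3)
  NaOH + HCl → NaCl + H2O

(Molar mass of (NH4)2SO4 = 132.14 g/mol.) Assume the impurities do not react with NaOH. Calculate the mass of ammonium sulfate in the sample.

n(NaOH) added = 0.05108 × 0.5236 = 0.02675 mol
n(HCl) used in back-titration = 0.01344 × 0.3077 = 4.135 × 10^-3 mol
n(NaOH) left over = 4.135 × 10^-3 mol (1:1 ratio)
n(NaOH) consumed by analyte = 0.02675 − 4.135 × 10^-3 = 0.02261 mol
From the 1:2 ratio, n((NH4)2SO4) = 1/2 × 0.02261 = 0.01130 mol
mass of (NH4)2SO4 = 0.01130 × 132.14 = 1.494 g

1.494 g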